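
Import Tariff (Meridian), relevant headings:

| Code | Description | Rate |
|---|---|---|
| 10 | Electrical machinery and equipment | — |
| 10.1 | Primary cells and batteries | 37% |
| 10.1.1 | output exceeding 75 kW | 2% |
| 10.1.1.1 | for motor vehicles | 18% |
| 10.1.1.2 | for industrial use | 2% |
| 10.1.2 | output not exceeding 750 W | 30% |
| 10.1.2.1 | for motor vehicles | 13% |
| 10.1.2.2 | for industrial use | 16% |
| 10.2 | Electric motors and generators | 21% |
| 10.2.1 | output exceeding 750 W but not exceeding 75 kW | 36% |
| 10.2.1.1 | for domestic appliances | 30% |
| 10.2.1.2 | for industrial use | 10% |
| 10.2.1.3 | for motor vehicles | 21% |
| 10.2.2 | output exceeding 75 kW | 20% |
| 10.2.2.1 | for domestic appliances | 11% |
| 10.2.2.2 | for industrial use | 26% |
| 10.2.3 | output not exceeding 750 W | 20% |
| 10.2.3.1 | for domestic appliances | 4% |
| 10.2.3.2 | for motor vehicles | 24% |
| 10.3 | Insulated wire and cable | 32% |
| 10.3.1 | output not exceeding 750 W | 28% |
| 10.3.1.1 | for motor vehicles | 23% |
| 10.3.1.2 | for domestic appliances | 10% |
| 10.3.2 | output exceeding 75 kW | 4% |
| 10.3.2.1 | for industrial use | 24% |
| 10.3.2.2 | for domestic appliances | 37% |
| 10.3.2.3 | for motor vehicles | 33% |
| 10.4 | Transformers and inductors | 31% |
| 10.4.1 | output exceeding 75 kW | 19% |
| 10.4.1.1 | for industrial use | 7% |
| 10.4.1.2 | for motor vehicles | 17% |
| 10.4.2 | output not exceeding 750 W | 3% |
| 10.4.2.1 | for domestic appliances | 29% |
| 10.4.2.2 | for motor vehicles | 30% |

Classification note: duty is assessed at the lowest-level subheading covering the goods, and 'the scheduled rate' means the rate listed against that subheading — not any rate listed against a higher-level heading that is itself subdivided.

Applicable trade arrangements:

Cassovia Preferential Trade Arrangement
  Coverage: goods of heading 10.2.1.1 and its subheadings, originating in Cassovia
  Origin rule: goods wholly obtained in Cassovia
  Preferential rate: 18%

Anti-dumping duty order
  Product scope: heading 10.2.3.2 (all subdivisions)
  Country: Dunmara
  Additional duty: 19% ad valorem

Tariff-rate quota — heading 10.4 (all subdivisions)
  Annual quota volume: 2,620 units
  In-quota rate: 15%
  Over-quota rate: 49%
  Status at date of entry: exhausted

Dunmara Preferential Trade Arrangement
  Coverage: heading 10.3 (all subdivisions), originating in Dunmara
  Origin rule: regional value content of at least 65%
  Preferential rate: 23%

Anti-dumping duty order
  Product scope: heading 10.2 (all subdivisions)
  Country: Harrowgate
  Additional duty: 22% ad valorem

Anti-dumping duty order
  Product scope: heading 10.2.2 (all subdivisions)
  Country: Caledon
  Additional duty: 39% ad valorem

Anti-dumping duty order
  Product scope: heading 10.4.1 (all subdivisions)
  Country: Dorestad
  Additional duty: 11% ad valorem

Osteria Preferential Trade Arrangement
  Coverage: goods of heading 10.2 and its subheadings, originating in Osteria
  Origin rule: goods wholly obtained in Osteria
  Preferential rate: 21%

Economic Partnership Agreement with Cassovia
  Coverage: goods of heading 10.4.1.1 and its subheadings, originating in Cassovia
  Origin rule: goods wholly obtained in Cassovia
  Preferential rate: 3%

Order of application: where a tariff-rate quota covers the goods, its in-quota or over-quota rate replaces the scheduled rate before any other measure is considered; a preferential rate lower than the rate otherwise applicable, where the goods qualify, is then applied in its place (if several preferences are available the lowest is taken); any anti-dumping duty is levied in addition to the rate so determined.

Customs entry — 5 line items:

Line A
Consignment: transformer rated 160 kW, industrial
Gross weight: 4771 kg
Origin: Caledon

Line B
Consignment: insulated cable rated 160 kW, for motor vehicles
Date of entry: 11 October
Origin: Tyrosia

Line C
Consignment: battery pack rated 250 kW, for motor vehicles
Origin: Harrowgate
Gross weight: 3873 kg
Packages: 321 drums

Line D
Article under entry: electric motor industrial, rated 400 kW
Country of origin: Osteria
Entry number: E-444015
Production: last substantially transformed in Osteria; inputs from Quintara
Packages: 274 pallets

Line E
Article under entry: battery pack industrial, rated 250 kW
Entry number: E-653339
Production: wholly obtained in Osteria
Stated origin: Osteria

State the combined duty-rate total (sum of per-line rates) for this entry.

128%

Line A: transformer → 10.4; rated 160 kW → 10.4.1; industrial → 10.4.1.1. Scheduled 7%. quota on 10.4 exhausted → over-quota 49%. → 49%.
Line B: insulated cable → 10.3; rated 160 kW → 10.3.2; for motor vehicles → 10.3.2.3. Scheduled 33%. No special measure applies. → 33%.
Line C: battery pack → 10.1; rated 250 kW → 10.1.1; for motor vehicles → 10.1.1.1. Scheduled 18%. No special measure applies. → 18%.
Line D: electric motor → 10.2; rated 400 kW → 10.2.2; industrial → 10.2.2.2. Scheduled 26%. Osteria agreement on 10.2: not wholly obtained. → 26%.
Line E: battery pack → 10.1; rated 250 kW → 10.1.1; industrial → 10.1.1.2. Scheduled 2%. Osteria agreement on 10.2: 10.1.1.2 not covered. → 2%.
Sum: 49% + 33% + 18% + 26% + 2% = 128%.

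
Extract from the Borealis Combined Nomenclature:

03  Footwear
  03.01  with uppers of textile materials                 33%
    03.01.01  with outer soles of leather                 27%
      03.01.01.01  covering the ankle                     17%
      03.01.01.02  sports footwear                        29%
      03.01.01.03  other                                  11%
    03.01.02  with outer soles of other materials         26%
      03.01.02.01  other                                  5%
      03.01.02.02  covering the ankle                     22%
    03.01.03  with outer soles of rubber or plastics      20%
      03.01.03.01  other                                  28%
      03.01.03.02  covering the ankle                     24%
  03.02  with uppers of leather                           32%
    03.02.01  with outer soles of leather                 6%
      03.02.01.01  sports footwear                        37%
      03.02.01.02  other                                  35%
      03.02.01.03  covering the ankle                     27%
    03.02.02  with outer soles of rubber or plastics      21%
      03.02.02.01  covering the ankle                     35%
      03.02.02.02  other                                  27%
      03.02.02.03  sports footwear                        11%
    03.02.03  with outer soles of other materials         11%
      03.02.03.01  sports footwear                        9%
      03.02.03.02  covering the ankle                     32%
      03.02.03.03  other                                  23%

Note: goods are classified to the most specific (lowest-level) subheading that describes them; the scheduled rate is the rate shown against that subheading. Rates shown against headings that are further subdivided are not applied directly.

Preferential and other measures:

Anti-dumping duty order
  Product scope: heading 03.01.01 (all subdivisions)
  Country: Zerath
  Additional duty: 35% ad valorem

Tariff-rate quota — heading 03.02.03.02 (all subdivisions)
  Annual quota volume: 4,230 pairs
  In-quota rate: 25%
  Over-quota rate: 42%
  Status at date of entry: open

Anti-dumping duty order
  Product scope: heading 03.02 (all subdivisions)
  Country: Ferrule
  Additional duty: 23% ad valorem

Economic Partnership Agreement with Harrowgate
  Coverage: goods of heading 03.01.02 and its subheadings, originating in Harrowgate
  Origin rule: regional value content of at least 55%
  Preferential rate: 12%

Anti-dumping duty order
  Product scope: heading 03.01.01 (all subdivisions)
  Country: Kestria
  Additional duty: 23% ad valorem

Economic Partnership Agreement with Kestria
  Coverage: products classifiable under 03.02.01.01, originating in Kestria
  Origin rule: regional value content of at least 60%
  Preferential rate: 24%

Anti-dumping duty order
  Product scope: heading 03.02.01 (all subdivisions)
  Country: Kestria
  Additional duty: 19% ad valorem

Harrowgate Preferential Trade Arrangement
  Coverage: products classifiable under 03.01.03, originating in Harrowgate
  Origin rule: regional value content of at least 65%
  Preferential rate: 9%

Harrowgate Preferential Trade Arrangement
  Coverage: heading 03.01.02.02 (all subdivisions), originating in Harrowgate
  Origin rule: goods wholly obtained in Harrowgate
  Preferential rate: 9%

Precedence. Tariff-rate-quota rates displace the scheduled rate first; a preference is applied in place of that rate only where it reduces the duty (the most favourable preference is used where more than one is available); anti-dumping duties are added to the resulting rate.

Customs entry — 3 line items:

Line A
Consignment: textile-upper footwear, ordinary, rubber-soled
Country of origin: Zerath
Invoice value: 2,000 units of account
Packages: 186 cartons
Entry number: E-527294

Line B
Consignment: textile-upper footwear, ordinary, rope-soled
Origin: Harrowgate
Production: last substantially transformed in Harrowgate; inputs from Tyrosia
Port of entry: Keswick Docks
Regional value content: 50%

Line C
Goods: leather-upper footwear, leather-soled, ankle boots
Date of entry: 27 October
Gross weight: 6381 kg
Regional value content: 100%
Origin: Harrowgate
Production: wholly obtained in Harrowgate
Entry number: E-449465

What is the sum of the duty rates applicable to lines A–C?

Line A: textile-upper → 03.01; rubber-soled → 03.01.03; ordinary → 03.01.03.01. Scheduled 28%. No special measure applies. → 28%.
Line B: textile-upper → 03.01; rope-soled → 03.01.02; ordinary → 03.01.02.01. Scheduled 5%. Harrowgate agreement on 03.01.02: RVC < 55%; Harrowgate agreement on 03.01.03: 03.01.02.01 not covered; Harrowgate agreement on 03.01.02.02: 03.01.02.01 not covered. → 5%.
Line C: leather-upper → 03.02; leather-soled → 03.02.01; ankle boots → 03.02.01.03. Scheduled 27%. Harrowgate agreement on 03.01.02: 03.02.01.03 not covered; Harrowgate agreement on 03.01.03: 03.02.01.03 not covered; Harrowgate agreement on 03.01.02.02: 03.02.01.03 not covered. → 27%.
Sum: 28% + 5% + 27% = 60%.

60%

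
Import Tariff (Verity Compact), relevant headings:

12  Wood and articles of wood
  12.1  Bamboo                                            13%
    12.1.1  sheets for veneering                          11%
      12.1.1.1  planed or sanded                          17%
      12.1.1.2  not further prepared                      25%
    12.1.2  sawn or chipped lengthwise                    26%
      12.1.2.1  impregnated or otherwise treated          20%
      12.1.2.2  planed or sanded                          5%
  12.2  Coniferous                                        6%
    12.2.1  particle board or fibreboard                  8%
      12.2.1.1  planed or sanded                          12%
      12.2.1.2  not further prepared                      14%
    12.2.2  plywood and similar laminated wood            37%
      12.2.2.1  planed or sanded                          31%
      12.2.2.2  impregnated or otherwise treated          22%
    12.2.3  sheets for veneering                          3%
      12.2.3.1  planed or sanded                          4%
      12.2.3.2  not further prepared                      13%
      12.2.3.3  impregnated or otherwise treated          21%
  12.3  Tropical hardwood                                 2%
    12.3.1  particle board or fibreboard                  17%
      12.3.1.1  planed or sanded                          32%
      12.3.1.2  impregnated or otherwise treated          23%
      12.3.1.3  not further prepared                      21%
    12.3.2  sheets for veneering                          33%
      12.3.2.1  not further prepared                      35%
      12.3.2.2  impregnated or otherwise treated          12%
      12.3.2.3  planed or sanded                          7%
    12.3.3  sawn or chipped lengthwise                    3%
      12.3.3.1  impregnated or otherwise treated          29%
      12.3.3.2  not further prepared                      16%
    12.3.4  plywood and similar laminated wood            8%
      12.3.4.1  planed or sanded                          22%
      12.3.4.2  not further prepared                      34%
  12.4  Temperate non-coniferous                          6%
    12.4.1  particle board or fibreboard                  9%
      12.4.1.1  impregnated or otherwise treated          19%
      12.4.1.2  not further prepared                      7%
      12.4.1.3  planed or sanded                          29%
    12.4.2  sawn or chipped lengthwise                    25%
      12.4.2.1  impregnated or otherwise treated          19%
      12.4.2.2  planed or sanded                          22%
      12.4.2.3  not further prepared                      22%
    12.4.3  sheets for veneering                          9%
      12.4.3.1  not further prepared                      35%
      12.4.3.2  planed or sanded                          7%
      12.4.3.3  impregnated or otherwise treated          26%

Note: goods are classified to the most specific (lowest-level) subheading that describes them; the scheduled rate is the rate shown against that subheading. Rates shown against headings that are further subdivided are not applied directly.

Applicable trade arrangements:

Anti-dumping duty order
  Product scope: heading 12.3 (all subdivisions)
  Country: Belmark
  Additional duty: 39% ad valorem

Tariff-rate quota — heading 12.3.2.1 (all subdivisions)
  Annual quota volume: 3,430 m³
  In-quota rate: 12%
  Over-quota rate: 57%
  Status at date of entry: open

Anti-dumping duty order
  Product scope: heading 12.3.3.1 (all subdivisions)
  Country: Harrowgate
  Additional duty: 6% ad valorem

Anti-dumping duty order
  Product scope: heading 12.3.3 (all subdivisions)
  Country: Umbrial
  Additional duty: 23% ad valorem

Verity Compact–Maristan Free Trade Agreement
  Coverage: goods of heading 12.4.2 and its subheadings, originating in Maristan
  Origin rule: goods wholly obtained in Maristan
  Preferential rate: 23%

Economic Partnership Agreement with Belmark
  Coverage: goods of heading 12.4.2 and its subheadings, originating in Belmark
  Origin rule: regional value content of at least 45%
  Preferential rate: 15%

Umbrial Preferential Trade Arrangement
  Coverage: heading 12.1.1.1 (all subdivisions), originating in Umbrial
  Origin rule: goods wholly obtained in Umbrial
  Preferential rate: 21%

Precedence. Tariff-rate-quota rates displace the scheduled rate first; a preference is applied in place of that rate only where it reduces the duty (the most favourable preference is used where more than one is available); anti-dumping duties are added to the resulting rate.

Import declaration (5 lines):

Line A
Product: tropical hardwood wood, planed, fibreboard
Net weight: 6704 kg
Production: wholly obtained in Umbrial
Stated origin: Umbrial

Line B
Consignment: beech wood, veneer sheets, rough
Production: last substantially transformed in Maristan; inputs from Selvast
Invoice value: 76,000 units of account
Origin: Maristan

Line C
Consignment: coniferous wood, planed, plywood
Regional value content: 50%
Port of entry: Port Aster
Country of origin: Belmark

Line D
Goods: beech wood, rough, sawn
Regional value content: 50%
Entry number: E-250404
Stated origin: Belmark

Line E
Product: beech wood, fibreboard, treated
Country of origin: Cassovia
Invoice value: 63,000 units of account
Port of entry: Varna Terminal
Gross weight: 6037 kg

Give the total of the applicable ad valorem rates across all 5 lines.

132%

Line A: tropical hardwood → 12.3; fibreboard → 12.3.1; planed → 12.3.1.1. Scheduled 32%. Umbrial agreement on 12.1.1.1: 12.3.1.1 not covered. → 32%.
Line B: beech → 12.4; veneer sheets → 12.4.3; rough → 12.4.3.1. Scheduled 35%. Maristan agreement on 12.4.2: 12.4.3.1 not covered. → 35%.
Line C: coniferous → 12.2; plywood → 12.2.2; planed → 12.2.2.1. Scheduled 31%. Belmark agreement on 12.4.2: 12.2.2.1 not covered. → 31%.
Line D: beech → 12.4; sawn → 12.4.2; rough → 12.4.2.3. Scheduled 22%. Belmark agreement on 12.4.2: RVC ≥ 45% → 15% available; preferential 15%. → 15%.
Line E: beech → 12.4; fibreboard → 12.4.1; treated → 12.4.1.1. Scheduled 19%. No special measure applies. → 19%.
Sum: 32% + 35% + 31% + 15% + 19% = 132%.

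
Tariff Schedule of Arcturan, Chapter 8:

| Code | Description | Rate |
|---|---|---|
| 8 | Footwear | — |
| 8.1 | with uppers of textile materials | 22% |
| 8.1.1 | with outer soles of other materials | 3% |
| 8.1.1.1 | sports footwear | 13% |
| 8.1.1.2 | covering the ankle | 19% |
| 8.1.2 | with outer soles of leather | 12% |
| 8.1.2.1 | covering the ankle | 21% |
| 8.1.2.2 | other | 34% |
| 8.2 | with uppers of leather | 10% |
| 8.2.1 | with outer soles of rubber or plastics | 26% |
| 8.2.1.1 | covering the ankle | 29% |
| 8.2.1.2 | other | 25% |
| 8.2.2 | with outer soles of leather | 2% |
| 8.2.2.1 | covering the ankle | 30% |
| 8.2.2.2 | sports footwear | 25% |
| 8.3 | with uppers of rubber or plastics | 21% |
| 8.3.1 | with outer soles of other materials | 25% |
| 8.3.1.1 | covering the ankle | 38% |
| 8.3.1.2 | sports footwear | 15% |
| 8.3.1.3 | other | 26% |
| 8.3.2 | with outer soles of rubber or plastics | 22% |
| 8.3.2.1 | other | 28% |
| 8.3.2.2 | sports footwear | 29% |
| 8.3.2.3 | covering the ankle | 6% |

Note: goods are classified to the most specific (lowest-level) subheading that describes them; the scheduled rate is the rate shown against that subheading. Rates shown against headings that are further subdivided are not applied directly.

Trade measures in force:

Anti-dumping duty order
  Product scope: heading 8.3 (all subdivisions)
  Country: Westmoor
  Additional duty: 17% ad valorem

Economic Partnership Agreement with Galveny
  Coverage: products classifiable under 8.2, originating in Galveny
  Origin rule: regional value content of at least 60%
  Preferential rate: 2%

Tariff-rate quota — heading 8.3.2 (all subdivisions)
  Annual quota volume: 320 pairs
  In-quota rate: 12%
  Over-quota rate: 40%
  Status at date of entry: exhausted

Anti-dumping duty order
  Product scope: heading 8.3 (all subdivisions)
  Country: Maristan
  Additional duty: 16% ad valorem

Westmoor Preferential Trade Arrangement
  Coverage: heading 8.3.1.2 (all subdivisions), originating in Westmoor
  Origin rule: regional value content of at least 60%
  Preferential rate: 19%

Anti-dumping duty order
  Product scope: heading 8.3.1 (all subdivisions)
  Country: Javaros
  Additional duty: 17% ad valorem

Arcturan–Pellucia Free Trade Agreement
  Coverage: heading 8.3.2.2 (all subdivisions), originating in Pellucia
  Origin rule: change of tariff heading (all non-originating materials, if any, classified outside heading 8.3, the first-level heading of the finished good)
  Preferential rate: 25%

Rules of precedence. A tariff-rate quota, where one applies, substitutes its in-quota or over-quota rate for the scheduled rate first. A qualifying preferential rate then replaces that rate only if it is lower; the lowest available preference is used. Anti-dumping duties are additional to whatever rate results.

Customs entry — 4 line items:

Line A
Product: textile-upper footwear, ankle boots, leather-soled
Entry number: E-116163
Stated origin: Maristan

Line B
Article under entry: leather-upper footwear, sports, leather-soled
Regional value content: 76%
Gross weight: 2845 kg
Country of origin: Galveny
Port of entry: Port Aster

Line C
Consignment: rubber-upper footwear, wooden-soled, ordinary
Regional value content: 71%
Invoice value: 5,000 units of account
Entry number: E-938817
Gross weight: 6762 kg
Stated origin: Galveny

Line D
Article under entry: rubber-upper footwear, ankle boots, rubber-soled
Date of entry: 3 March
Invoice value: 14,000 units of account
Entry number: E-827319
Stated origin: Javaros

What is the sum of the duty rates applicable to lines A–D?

89%

Line A: textile-upper → 8.1; leather-soled → 8.1.2; ankle boots → 8.1.2.1. Scheduled 21%. No special measure applies. → 21%.
Line B: leather-upper → 8.2; leather-soled → 8.2.2; sports → 8.2.2.2. Scheduled 25%. Galveny agreement on 8.2: RVC ≥ 60% → 2% available; preferential 2%. → 2%.
Line C: rubber-upper → 8.3; wooden-soled → 8.3.1; ordinary → 8.3.1.3. Scheduled 26%. Galveny agreement on 8.2: 8.3.1.3 not covered. → 26%.
Line D: rubber-upper → 8.3; rubber-soled → 8.3.2; ankle boots → 8.3.2.3. Scheduled 6%. quota on 8.3.2 exhausted → over-quota 40%. → 40%.
Sum: 21% + 2% + 26% + 40% = 89%.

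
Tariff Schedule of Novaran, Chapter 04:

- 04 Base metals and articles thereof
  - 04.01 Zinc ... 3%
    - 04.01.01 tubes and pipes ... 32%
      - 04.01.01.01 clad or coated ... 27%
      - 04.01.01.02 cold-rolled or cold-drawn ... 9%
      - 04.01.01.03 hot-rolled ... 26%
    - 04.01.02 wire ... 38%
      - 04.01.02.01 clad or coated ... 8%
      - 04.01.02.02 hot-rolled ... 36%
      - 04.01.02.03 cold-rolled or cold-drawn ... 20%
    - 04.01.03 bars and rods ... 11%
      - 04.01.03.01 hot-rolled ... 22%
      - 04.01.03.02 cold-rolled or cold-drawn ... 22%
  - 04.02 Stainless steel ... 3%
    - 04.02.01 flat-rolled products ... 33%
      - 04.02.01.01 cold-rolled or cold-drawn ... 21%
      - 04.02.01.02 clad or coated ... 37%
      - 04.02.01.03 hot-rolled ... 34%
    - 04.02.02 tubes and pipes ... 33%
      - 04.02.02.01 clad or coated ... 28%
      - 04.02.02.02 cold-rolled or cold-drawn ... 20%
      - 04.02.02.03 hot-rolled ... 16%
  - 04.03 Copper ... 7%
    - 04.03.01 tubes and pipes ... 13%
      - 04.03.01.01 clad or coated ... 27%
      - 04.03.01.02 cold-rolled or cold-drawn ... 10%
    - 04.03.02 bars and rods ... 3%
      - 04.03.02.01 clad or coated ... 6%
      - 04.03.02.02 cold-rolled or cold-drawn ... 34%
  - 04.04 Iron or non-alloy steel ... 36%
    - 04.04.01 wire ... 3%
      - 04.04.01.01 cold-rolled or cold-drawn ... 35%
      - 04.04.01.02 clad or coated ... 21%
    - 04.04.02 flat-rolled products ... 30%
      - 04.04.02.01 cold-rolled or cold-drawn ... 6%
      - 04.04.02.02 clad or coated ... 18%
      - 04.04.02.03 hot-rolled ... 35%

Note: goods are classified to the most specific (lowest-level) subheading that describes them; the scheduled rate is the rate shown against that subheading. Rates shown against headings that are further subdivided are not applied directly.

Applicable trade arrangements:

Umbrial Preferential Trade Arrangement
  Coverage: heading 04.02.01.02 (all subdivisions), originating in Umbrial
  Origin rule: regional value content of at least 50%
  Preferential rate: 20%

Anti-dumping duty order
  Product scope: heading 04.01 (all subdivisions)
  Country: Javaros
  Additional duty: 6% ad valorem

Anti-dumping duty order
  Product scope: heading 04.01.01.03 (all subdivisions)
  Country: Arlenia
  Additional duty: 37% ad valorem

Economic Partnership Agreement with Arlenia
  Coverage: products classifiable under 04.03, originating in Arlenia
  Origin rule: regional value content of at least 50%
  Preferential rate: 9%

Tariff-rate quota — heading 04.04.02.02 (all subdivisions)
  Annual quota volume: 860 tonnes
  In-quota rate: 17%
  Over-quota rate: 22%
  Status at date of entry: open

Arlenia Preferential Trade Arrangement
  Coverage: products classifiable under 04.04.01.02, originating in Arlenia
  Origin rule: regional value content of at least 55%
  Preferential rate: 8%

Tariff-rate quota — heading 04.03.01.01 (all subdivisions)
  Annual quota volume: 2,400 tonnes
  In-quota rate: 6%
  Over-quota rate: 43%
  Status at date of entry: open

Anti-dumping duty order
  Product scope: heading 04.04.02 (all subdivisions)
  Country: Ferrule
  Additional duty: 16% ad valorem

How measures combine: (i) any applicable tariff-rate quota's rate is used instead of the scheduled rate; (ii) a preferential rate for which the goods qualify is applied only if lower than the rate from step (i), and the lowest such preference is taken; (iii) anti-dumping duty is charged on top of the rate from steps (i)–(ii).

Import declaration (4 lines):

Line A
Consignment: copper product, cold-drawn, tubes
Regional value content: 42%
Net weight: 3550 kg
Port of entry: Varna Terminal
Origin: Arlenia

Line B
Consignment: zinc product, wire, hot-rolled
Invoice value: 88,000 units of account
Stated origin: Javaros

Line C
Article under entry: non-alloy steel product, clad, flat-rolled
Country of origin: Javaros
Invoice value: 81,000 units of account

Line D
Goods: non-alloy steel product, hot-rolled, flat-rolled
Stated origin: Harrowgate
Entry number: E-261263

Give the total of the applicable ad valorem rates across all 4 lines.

104%

Line A: copper → 04.03; tubes → 04.03.01; cold-drawn → 04.03.01.02. Scheduled 10%. Arlenia agreement on 04.03: RVC < 50%; Arlenia agreement on 04.04.01.02: 04.03.01.02 not covered. → 10%.
Line B: zinc → 04.01; wire → 04.01.02; hot-rolled → 04.01.02.02. Scheduled 36%. anti-dumping (Javaros, 04.01): +6%; total 36% + 6% = 42%. → 42%.
Line C: non-alloy steel → 04.04; flat-rolled → 04.04.02; clad → 04.04.02.02. Scheduled 18%. quota on 04.04.02.02 open → in-quota 17%. → 17%.
Line D: non-alloy steel → 04.04; flat-rolled → 04.04.02; hot-rolled → 04.04.02.03. Scheduled 35%. No special measure applies. → 35%.
Sum: 10% + 42% + 17% + 35% = 104%.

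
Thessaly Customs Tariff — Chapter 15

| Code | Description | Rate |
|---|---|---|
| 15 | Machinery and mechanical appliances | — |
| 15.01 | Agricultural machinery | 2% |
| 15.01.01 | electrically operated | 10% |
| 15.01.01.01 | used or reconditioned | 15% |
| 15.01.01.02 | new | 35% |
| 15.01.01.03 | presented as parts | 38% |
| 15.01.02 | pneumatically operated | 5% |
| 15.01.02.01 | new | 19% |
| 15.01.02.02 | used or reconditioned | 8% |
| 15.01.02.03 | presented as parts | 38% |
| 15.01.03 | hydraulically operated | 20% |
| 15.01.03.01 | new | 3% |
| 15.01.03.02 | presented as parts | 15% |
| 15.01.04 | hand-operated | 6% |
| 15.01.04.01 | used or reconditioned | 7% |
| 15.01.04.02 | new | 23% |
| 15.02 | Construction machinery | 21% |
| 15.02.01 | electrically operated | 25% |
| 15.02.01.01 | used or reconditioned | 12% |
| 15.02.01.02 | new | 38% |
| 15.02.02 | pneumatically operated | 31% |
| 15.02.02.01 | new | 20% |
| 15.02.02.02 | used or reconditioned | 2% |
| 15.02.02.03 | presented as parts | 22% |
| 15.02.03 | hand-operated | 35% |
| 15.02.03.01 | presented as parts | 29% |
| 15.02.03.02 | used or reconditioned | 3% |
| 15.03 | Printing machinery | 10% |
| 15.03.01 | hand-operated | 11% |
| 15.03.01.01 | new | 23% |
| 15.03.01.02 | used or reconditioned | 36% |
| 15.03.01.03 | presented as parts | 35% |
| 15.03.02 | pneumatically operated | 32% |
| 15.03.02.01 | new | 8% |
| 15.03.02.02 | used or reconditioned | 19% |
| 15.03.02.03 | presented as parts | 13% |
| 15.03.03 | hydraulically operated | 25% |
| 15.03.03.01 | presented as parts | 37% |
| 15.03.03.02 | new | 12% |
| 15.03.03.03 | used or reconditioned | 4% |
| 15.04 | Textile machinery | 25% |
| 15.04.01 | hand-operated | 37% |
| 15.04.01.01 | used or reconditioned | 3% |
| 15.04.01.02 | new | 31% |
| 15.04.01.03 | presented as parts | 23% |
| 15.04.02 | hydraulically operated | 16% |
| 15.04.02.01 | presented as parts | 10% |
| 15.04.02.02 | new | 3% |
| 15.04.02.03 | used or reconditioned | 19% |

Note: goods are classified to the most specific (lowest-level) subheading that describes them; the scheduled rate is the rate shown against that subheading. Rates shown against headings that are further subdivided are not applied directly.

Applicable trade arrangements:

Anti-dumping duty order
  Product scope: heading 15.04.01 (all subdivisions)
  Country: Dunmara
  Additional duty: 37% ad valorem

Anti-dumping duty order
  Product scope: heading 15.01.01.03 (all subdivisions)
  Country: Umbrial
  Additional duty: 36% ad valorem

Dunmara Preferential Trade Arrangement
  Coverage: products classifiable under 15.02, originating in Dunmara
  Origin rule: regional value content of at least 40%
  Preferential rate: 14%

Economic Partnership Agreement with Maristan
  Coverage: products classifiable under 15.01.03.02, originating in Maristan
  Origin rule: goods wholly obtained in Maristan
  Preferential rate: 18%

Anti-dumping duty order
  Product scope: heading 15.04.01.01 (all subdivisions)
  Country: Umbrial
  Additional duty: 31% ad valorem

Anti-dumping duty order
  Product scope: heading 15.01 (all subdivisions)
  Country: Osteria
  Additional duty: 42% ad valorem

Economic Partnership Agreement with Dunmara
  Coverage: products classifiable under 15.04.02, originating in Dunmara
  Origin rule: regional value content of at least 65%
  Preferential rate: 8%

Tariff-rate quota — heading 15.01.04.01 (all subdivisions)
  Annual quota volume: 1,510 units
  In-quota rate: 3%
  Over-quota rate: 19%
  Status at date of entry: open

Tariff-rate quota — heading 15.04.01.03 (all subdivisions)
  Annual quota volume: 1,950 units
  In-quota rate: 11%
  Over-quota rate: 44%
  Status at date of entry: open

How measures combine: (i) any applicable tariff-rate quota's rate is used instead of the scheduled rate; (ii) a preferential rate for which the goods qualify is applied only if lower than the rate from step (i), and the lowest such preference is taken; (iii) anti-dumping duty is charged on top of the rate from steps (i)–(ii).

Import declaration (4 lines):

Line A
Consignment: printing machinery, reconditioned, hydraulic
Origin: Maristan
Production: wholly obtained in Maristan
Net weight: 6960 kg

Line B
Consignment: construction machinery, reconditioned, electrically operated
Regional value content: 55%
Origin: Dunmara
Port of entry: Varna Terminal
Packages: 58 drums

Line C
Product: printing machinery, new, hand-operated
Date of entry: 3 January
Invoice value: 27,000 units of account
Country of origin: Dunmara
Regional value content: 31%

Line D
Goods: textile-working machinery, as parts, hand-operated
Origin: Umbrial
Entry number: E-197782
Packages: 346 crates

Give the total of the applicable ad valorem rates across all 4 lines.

Line A: printing → 15.03; hydraulic → 15.03.03; reconditioned → 15.03.03.03. Scheduled 4%. Maristan agreement on 15.01.03.02: 15.03.03.03 not covered. → 4%.
Line B: construction → 15.02; electrically operated → 15.02.01; reconditioned → 15.02.01.01. Scheduled 12%. Dunmara agreement on 15.02: RVC ≥ 40% → 14% available; Dunmara agreement on 15.04.02: 15.02.01.01 not covered; preference 14% not lower than 12% → no reduction. → 12%.
Line C: printing → 15.03; hand-operated → 15.03.01; new → 15.03.01.01. Scheduled 23%. Dunmara agreement on 15.02: 15.03.01.01 not covered; Dunmara agreement on 15.04.02: 15.03.01.01 not covered. → 23%.
Line D: textile-working → 15.04; hand-operated → 15.04.01; as parts → 15.04.01.03. Scheduled 23%. quota on 15.04.01.03 open → in-quota 11%. → 11%.
Sum: 4% + 12% + 23% + 11% = 50%.

50%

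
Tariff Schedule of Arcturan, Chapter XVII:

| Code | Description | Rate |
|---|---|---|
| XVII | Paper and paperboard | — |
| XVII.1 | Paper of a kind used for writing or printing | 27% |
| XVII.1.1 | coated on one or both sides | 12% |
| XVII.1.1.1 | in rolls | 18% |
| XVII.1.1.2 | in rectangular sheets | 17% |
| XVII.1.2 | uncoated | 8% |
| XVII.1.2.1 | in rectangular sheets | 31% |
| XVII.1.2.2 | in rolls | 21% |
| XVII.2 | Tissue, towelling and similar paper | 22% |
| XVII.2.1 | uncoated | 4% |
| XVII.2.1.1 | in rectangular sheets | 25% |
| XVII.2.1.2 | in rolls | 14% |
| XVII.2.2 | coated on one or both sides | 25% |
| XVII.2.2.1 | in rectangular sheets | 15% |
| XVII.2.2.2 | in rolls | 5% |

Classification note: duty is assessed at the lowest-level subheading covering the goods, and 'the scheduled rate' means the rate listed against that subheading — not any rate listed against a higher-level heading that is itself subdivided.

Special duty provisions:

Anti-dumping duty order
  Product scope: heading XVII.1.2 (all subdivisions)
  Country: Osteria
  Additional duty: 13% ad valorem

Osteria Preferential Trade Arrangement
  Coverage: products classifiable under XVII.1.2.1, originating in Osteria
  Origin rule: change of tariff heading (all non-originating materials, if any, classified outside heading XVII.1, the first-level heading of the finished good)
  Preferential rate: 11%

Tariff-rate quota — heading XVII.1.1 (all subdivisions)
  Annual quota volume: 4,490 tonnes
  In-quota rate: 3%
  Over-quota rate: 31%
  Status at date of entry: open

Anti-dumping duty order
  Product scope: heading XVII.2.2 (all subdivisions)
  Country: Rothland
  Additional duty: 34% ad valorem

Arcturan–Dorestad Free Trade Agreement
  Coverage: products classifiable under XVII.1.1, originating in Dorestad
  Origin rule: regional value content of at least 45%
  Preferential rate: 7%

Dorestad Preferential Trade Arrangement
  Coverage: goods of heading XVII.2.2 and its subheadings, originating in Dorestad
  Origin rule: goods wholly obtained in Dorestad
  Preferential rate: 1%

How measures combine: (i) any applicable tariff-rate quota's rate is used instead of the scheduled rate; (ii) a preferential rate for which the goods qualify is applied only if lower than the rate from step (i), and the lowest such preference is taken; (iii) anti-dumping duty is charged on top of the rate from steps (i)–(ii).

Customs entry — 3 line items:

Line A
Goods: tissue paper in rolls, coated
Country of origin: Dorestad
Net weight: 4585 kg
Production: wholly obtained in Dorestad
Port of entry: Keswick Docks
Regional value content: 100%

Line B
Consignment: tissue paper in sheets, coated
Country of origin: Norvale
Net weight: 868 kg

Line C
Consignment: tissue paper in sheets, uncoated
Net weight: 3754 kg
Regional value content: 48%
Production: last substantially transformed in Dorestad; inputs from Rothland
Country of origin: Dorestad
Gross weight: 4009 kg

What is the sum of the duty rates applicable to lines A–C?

Line A: tissue paper → XVII.2; coated → XVII.2.2; in rolls → XVII.2.2.2. Scheduled 5%. Dorestad agreement on XVII.1.1: XVII.2.2.2 not covered; Dorestad agreement on XVII.2.2: wholly obtained → 1% available; preferential 1%. → 1%.
Line B: tissue paper → XVII.2; coated → XVII.2.2; in sheets → XVII.2.2.1. Scheduled 15%. No special measure applies. → 15%.
Line C: tissue paper → XVII.2; uncoated → XVII.2.1; in sheets → XVII.2.1.1. Scheduled 25%. Dorestad agreement on XVII.1.1: XVII.2.1.1 not covered; Dorestad agreement on XVII.2.2: XVII.2.1.1 not covered. → 25%.
Sum: 1% + 15% + 25% = 41%.

41%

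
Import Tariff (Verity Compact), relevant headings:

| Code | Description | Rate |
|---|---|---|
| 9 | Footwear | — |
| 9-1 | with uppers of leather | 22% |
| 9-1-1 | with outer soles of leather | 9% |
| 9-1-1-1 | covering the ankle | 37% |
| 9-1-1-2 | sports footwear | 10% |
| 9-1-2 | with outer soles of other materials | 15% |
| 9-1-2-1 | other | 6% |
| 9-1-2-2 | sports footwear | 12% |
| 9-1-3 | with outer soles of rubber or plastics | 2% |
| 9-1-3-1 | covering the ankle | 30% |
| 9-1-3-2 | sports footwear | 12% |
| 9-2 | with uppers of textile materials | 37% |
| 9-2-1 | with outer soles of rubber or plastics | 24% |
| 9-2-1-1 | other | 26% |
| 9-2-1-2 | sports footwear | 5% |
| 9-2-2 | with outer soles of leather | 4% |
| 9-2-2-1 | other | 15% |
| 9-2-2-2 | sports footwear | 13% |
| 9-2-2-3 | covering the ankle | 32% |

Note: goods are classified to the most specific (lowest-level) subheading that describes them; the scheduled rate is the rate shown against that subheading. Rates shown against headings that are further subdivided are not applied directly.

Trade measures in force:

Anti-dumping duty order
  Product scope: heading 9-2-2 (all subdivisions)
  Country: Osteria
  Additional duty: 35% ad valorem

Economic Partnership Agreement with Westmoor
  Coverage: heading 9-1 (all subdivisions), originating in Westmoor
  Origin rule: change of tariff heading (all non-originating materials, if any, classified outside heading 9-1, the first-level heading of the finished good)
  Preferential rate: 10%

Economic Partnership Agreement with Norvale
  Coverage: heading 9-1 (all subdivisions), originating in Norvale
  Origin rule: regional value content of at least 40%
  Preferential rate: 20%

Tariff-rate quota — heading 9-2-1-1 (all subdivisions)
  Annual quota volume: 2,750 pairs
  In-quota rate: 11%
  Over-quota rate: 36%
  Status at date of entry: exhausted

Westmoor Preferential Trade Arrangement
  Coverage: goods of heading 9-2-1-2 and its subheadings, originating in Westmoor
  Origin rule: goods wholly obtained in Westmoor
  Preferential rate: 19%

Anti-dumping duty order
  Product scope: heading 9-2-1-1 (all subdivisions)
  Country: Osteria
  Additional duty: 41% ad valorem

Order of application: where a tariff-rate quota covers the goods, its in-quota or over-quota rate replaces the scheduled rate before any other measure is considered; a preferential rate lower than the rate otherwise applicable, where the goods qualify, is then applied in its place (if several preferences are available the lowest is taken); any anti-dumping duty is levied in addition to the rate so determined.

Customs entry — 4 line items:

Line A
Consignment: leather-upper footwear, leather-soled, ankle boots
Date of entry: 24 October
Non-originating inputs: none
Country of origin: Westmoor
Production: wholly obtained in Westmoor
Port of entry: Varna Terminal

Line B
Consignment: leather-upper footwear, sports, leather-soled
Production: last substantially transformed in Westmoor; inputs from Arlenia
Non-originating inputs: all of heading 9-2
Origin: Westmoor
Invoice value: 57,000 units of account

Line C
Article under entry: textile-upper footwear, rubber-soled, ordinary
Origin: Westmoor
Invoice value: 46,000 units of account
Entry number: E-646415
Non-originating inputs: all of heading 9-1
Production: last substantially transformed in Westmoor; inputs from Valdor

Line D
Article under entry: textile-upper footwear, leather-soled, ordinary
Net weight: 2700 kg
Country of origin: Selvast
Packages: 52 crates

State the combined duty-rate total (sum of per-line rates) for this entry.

71%

Line A: leather-upper → 9-1; leather-soled → 9-1-1; ankle boots → 9-1-1-1. Scheduled 37%. Westmoor agreement on 9-1: CTH met → 10% available; Westmoor agreement on 9-2-1-2: 9-1-1-1 not covered; preferential 10%. → 10%.
Line B: leather-upper → 9-1; leather-soled → 9-1-1; sports → 9-1-1-2. Scheduled 10%. Westmoor agreement on 9-1: CTH met → 10% available; Westmoor agreement on 9-2-1-2: 9-1-1-2 not covered; preference 10% not lower than 10% → no reduction. → 10%.
Line C: textile-upper → 9-2; rubber-soled → 9-2-1; ordinary → 9-2-1-1. Scheduled 26%. quota on 9-2-1-1 exhausted → over-quota 36%; Westmoor agreement on 9-1: 9-2-1-1 not covered; Westmoor agreement on 9-2-1-2: 9-2-1-1 not covered. → 36%.
Line D: textile-upper → 9-2; leather-soled → 9-2-2; ordinary → 9-2-2-1. Scheduled 15%. No special measure applies. → 15%.
Sum: 10% + 10% + 36% + 15% = 71%.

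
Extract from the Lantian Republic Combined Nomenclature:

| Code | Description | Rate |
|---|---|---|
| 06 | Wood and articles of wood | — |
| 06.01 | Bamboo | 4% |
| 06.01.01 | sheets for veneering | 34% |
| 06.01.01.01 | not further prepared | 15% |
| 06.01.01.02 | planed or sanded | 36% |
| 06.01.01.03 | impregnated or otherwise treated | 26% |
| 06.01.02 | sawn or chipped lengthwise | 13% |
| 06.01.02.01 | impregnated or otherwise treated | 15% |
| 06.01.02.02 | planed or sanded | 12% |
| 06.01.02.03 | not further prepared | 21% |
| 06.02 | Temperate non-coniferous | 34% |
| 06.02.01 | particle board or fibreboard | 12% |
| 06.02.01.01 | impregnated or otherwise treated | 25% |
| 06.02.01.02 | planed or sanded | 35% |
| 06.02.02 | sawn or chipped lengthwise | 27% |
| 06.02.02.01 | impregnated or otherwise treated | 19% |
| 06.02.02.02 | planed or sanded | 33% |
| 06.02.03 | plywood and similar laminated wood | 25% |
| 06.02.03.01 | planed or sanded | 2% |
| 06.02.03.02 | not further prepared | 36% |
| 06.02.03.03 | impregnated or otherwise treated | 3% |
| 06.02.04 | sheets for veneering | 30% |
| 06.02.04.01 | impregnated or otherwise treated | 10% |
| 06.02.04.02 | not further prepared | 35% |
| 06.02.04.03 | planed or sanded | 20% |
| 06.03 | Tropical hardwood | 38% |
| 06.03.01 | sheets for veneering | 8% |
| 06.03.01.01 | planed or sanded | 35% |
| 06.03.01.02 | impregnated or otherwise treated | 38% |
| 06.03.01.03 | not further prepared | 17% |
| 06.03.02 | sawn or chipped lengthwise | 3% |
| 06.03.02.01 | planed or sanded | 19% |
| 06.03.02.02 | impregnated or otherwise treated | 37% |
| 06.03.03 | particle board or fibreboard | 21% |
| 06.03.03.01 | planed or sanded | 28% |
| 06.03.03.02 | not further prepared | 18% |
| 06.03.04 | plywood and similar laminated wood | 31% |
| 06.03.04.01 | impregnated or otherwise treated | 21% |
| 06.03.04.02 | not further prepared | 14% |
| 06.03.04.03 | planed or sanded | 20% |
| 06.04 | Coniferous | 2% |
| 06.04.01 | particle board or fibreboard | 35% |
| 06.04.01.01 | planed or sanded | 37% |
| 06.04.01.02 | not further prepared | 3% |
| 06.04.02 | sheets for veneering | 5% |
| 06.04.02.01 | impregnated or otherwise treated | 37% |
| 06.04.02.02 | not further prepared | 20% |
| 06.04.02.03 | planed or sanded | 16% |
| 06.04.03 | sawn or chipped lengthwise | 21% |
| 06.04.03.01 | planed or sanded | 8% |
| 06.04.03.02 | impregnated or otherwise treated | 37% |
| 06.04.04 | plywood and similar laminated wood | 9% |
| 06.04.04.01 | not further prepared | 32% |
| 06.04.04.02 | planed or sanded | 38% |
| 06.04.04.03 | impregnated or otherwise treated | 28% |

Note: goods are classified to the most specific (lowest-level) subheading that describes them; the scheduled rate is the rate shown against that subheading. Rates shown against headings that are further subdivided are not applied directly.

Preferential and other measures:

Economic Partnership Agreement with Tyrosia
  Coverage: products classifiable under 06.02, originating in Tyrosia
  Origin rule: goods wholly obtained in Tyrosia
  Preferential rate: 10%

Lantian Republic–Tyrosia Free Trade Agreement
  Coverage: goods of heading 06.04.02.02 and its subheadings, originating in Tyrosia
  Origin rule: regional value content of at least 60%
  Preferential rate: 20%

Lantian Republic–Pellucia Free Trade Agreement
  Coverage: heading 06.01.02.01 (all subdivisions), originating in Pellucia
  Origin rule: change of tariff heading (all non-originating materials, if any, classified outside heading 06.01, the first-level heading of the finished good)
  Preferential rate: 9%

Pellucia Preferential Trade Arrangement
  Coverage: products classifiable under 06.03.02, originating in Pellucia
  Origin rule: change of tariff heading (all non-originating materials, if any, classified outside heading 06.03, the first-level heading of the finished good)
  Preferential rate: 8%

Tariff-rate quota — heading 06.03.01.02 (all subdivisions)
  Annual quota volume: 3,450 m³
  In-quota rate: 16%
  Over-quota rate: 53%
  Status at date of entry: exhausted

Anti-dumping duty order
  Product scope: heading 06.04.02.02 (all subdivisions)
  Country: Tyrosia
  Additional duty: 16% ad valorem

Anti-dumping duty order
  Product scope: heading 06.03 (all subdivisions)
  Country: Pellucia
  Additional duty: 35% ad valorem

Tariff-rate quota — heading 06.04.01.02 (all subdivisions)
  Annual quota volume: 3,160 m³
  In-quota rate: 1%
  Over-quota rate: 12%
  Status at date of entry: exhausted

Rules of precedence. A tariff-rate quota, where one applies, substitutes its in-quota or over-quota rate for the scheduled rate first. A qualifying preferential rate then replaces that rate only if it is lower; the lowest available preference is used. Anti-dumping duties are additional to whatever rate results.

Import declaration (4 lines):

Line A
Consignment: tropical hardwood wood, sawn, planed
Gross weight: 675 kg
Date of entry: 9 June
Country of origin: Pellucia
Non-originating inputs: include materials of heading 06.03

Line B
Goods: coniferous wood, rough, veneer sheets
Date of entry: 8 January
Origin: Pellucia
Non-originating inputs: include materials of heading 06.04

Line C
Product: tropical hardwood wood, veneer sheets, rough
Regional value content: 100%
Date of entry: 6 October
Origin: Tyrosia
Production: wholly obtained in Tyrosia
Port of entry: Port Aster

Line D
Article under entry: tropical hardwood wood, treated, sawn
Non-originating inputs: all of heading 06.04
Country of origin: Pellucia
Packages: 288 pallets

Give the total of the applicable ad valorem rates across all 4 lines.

134%

Line A: tropical hardwood → 06.03; sawn → 06.03.02; planed → 06.03.02.01. Scheduled 19%. Pellucia agreement on 06.01.02.01: 06.03.02.01 not covered; Pellucia agreement on 06.03.02: CTH not met; anti-dumping (Pellucia, 06.03): +35%; total 19% + 35% = 54%. → 54%.
Line B: coniferous → 06.04; veneer sheets → 06.04.02; rough → 06.04.02.02. Scheduled 20%. Pellucia agreement on 06.01.02.01: 06.04.02.02 not covered; Pellucia agreement on 06.03.02: 06.04.02.02 not covered. → 20%.
Line C: tropical hardwood → 06.03; veneer sheets → 06.03.01; rough → 06.03.01.03. Scheduled 17%. Tyrosia agreement on 06.02: 06.03.01.03 not covered; Tyrosia agreement on 06.04.02.02: 06.03.01.03 not covered. → 17%.
Line D: tropical hardwood → 06.03; sawn → 06.03.02; treated → 06.03.02.02. Scheduled 37%. Pellucia agreement on 06.01.02.01: 06.03.02.02 not covered; Pellucia agreement on 06.03.02: CTH met → 8% available; preferential 8%; anti-dumping (Pellucia, 06.03): +35%; total 8% + 35% = 43%. → 43%.
Sum: 54% + 20% + 17% + 43% = 134%.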